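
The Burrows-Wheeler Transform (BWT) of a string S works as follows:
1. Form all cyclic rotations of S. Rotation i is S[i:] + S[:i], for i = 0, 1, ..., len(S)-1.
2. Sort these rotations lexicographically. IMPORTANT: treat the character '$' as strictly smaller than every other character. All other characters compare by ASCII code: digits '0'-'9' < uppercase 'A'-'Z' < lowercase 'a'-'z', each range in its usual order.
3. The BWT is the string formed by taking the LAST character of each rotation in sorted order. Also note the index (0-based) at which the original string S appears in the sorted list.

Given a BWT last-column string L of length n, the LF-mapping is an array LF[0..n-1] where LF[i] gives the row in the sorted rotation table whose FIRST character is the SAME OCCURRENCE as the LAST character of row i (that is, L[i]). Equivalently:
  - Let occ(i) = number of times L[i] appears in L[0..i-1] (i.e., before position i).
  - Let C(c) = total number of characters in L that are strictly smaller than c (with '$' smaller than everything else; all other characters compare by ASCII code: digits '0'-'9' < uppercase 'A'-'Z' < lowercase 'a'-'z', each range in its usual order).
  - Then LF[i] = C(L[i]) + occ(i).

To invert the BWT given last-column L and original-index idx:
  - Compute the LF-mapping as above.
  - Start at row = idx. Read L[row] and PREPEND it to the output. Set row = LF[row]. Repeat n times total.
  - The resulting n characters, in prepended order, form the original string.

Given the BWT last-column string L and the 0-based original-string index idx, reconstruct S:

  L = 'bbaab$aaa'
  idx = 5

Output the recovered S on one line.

LF mapping: 6 7 1 2 8 0 3 4 5
Walk LF starting at row 5, prepending L[row]:
  step 1: row=5, L[5]='$', prepend. Next row=LF[5]=0
  step 2: row=0, L[0]='b', prepend. Next row=LF[0]=6
  step 3: row=6, L[6]='a', prepend. Next row=LF[6]=3
  step 4: row=3, L[3]='a', prepend. Next row=LF[3]=2
  step 5: row=2, L[2]='a', prepend. Next row=LF[2]=1
  step 6: row=1, L[1]='b', prepend. Next row=LF[1]=7
  step 7: row=7, L[7]='a', prepend. Next row=LF[7]=4
  step 8: row=4, L[4]='b', prepend. Next row=LF[4]=8
  step 9: row=8, L[8]='a', prepend. Next row=LF[8]=5
Reversed output: ababaaab$

Answer: ababaaab$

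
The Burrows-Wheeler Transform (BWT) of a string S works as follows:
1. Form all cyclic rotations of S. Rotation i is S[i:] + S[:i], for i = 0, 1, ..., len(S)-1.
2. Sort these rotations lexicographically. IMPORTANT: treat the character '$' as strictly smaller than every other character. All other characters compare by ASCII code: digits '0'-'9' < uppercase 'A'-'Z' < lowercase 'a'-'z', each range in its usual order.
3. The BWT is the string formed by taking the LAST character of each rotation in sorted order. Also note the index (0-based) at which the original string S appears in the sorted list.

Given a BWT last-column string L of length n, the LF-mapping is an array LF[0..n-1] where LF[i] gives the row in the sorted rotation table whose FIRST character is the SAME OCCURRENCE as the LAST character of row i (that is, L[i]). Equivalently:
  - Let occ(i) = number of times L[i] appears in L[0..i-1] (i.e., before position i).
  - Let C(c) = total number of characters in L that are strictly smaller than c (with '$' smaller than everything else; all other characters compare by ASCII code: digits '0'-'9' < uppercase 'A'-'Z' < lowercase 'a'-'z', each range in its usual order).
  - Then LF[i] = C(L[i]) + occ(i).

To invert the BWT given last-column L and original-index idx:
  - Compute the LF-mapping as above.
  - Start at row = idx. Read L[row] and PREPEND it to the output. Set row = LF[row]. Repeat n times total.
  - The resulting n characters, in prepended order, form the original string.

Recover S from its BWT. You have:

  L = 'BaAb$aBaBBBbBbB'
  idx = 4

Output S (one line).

LF mapping: 2 9 1 12 0 10 3 11 4 5 6 13 7 14 8
Walk LF starting at row 4, prepending L[row]:
  step 1: row=4, L[4]='$', prepend. Next row=LF[4]=0
  step 2: row=0, L[0]='B', prepend. Next row=LF[0]=2
  step 3: row=2, L[2]='A', prepend. Next row=LF[2]=1
  step 4: row=1, L[1]='a', prepend. Next row=LF[1]=9
  step 5: row=9, L[9]='B', prepend. Next row=LF[9]=5
  step 6: row=5, L[5]='a', prepend. Next row=LF[5]=10
  step 7: row=10, L[10]='B', prepend. Next row=LF[10]=6
  step 8: row=6, L[6]='B', prepend. Next row=LF[6]=3
  step 9: row=3, L[3]='b', prepend. Next row=LF[3]=12
  step 10: row=12, L[12]='B', prepend. Next row=LF[12]=7
  step 11: row=7, L[7]='a', prepend. Next row=LF[7]=11
  step 12: row=11, L[11]='b', prepend. Next row=LF[11]=13
  step 13: row=13, L[13]='b', prepend. Next row=LF[13]=14
  step 14: row=14, L[14]='B', prepend. Next row=LF[14]=8
  step 15: row=8, L[8]='B', prepend. Next row=LF[8]=4
Reversed output: BBbbaBbBBaBaAB$

Answer: BBbbaBbBBaBaAB$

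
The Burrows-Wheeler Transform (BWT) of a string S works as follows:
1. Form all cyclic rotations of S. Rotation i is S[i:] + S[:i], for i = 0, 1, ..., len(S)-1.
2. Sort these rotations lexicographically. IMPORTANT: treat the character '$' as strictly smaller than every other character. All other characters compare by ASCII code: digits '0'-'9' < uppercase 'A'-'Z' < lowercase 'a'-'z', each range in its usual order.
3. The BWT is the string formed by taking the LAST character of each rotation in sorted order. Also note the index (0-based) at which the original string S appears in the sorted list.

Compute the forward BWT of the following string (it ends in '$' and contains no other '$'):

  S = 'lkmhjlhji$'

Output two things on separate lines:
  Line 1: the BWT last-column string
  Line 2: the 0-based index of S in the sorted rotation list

All 10 rotations (rotation i = S[i:]+S[:i]):
  rot[0] = lkmhjlhji$
  rot[1] = kmhjlhji$l
  rot[2] = mhjlhji$lk
  rot[3] = hjlhji$lkm
  rot[4] = jlhji$lkmh
  rot[5] = lhji$lkmhj
  rot[6] = hji$lkmhjl
  rot[7] = ji$lkmhjlh
  rot[8] = i$lkmhjlhj
  rot[9] = $lkmhjlhji
Sorted (with $ < everything):
  sorted[0] = $lkmhjlhji  (last char: 'i')
  sorted[1] = hji$lkmhjl  (last char: 'l')
  sorted[2] = hjlhji$lkm  (last char: 'm')
  sorted[3] = i$lkmhjlhj  (last char: 'j')
  sorted[4] = ji$lkmhjlh  (last char: 'h')
  sorted[5] = jlhji$lkmh  (last char: 'h')
  sorted[6] = kmhjlhji$l  (last char: 'l')
  sorted[7] = lhji$lkmhj  (last char: 'j')
  sorted[8] = lkmhjlhji$  (last char: '$')
  sorted[9] = mhjlhji$lk  (last char: 'k')
Last column: ilmjhhlj$k
Original string S is at sorted index 8

Answer: ilmjhhlj$k
8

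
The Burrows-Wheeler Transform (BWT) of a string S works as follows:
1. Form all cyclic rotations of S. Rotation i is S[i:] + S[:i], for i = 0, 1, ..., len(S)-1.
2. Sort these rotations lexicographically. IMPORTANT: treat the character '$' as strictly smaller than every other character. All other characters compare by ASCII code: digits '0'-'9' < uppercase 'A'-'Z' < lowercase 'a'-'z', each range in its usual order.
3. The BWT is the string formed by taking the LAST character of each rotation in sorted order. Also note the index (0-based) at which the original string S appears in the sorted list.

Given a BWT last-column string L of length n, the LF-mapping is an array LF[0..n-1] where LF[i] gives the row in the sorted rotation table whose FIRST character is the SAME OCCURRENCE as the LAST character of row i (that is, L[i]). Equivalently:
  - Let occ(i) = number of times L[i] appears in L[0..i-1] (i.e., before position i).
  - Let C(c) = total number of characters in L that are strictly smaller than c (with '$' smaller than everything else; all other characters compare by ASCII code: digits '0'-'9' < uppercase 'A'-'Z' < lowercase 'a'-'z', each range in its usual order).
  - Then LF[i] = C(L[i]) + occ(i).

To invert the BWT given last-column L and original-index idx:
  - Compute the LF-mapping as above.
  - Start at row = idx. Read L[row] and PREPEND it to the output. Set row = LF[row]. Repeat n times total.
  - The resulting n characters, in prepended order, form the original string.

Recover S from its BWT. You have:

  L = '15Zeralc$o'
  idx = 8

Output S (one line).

LF mapping: 1 2 3 6 9 4 7 5 0 8
Walk LF starting at row 8, prepending L[row]:
  step 1: row=8, L[8]='$', prepend. Next row=LF[8]=0
  step 2: row=0, L[0]='1', prepend. Next row=LF[0]=1
  step 3: row=1, L[1]='5', prepend. Next row=LF[1]=2
  step 4: row=2, L[2]='Z', prepend. Next row=LF[2]=3
  step 5: row=3, L[3]='e', prepend. Next row=LF[3]=6
  step 6: row=6, L[6]='l', prepend. Next row=LF[6]=7
  step 7: row=7, L[7]='c', prepend. Next row=LF[7]=5
  step 8: row=5, L[5]='a', prepend. Next row=LF[5]=4
  step 9: row=4, L[4]='r', prepend. Next row=LF[4]=9
  step 10: row=9, L[9]='o', prepend. Next row=LF[9]=8
Reversed output: oracleZ51$

Answer: oracleZ51$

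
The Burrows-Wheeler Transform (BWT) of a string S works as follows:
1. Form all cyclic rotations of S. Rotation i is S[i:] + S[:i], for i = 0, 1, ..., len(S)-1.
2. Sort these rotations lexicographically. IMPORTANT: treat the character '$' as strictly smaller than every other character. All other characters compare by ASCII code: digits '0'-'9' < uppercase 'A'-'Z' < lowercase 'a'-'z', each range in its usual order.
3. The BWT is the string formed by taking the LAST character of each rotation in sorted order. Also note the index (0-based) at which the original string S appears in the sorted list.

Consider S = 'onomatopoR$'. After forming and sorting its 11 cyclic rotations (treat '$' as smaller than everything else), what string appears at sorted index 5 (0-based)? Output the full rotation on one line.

All 11 rotations (rotation i = S[i:]+S[:i]):
  rot[0] = onomatopoR$
  rot[1] = nomatopoR$o
  rot[2] = omatopoR$on
  rot[3] = matopoR$ono
  rot[4] = atopoR$onom
  rot[5] = topoR$onoma
  rot[6] = opoR$onomat
  rot[7] = poR$onomato
  rot[8] = oR$onomatop
  rot[9] = R$onomatopo
  rot[10] = $onomatopoR
Sorted (with $ < everything):
  sorted[0] = $onomatopoR
  sorted[1] = R$onomatopo
  sorted[2] = atopoR$onom
  sorted[3] = matopoR$ono
  sorted[4] = nomatopoR$o
  sorted[5] = oR$onomatop
  sorted[6] = omatopoR$on
  sorted[7] = onomatopoR$
  sorted[8] = opoR$onomat
  sorted[9] = poR$onomato
  sorted[10] = topoR$onoma
sorted[5] = oR$onomatop

Answer: oR$onomatop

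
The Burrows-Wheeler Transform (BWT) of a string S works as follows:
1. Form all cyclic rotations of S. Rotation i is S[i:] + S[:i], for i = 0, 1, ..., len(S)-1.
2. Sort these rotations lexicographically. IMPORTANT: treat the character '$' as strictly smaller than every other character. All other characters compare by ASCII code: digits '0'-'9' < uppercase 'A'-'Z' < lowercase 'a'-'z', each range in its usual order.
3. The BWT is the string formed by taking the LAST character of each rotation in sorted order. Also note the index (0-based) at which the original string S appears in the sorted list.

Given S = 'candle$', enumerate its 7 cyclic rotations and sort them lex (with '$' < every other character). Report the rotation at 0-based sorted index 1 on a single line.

Answer: andle$c

Derivation:
All 7 rotations (rotation i = S[i:]+S[:i]):
  rot[0] = candle$
  rot[1] = andle$c
  rot[2] = ndle$ca
  rot[3] = dle$can
  rot[4] = le$cand
  rot[5] = e$candl
  rot[6] = $candle
Sorted (with $ < everything):
  sorted[0] = $candle
  sorted[1] = andle$c
  sorted[2] = candle$
  sorted[3] = dle$can
  sorted[4] = e$candl
  sorted[5] = le$cand
  sorted[6] = ndle$ca
sorted[1] = andle$c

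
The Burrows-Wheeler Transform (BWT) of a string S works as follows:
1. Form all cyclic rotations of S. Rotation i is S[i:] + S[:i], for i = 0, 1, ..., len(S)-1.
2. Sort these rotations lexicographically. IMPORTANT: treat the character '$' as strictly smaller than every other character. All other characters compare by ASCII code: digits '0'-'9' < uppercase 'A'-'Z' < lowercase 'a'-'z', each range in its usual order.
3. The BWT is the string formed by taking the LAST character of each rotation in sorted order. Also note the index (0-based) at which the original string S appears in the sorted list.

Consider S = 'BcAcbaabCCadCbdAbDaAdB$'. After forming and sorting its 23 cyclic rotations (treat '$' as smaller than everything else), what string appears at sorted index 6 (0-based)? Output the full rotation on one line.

Answer: CCadCbdAbDaAdB$BcAcbaab

Derivation:
All 23 rotations (rotation i = S[i:]+S[:i]):
  rot[0] = BcAcbaabCCadCbdAbDaAdB$
  rot[1] = cAcbaabCCadCbdAbDaAdB$B
  rot[2] = AcbaabCCadCbdAbDaAdB$Bc
  rot[3] = cbaabCCadCbdAbDaAdB$BcA
  rot[4] = baabCCadCbdAbDaAdB$BcAc
  rot[5] = aabCCadCbdAbDaAdB$BcAcb
  rot[6] = abCCadCbdAbDaAdB$BcAcba
  rot[7] = bCCadCbdAbDaAdB$BcAcbaa
  rot[8] = CCadCbdAbDaAdB$BcAcbaab
  rot[9] = CadCbdAbDaAdB$BcAcbaabC
  rot[10] = adCbdAbDaAdB$BcAcbaabCC
  rot[11] = dCbdAbDaAdB$BcAcbaabCCa
  rot[12] = CbdAbDaAdB$BcAcbaabCCad
  rot[13] = bdAbDaAdB$BcAcbaabCCadC
  rot[14] = dAbDaAdB$BcAcbaabCCadCb
  rot[15] = AbDaAdB$BcAcbaabCCadCbd
  rot[16] = bDaAdB$BcAcbaabCCadCbdA
  rot[17] = DaAdB$BcAcbaabCCadCbdAb
  rot[18] = aAdB$BcAcbaabCCadCbdAbD
  rot[19] = AdB$BcAcbaabCCadCbdAbDa
  rot[20] = dB$BcAcbaabCCadCbdAbDaA
  rot[21] = B$BcAcbaabCCadCbdAbDaAd
  rot[22] = $BcAcbaabCCadCbdAbDaAdB
Sorted (with $ < everything):
  sorted[0] = $BcAcbaabCCadCbdAbDaAdB
  sorted[1] = AbDaAdB$BcAcbaabCCadCbd
  sorted[2] = AcbaabCCadCbdAbDaAdB$Bc
  sorted[3] = AdB$BcAcbaabCCadCbdAbDa
  sorted[4] = B$BcAcbaabCCadCbdAbDaAd
  sorted[5] = BcAcbaabCCadCbdAbDaAdB$
  sorted[6] = CCadCbdAbDaAdB$BcAcbaab
  sorted[7] = CadCbdAbDaAdB$BcAcbaabC
  sorted[8] = CbdAbDaAdB$BcAcbaabCCad
  sorted[9] = DaAdB$BcAcbaabCCadCbdAb
  sorted[10] = aAdB$BcAcbaabCCadCbdAbD
  sorted[11] = aabCCadCbdAbDaAdB$BcAcb
  sorted[12] = abCCadCbdAbDaAdB$BcAcba
  sorted[13] = adCbdAbDaAdB$BcAcbaabCC
  sorted[14] = bCCadCbdAbDaAdB$BcAcbaa
  sorted[15] = bDaAdB$BcAcbaabCCadCbdA
  sorted[16] = baabCCadCbdAbDaAdB$BcAc
  sorted[17] = bdAbDaAdB$BcAcbaabCCadC
  sorted[18] = cAcbaabCCadCbdAbDaAdB$B
  sorted[19] = cbaabCCadCbdAbDaAdB$BcA
  sorted[20] = dAbDaAdB$BcAcbaabCCadCb
  sorted[21] = dB$BcAcbaabCCadCbdAbDaA
  sorted[22] = dCbdAbDaAdB$BcAcbaabCCa
sorted[6] = CCadCbdAbDaAdB$BcAcbaab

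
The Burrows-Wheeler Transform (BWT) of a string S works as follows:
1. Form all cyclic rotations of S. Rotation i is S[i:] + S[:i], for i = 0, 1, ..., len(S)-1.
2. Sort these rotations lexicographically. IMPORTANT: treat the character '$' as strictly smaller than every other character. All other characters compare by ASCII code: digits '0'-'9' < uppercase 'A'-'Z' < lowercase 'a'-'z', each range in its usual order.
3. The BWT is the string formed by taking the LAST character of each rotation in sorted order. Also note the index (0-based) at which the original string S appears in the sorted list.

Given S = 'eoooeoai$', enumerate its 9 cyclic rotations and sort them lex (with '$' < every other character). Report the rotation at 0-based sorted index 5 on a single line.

Answer: oai$eoooe

Derivation:
All 9 rotations (rotation i = S[i:]+S[:i]):
  rot[0] = eoooeoai$
  rot[1] = oooeoai$e
  rot[2] = ooeoai$eo
  rot[3] = oeoai$eoo
  rot[4] = eoai$eooo
  rot[5] = oai$eoooe
  rot[6] = ai$eoooeo
  rot[7] = i$eoooeoa
  rot[8] = $eoooeoai
Sorted (with $ < everything):
  sorted[0] = $eoooeoai
  sorted[1] = ai$eoooeo
  sorted[2] = eoai$eooo
  sorted[3] = eoooeoai$
  sorted[4] = i$eoooeoa
  sorted[5] = oai$eoooe
  sorted[6] = oeoai$eoo
  sorted[7] = ooeoai$eo
  sorted[8] = oooeoai$e
sorted[5] = oai$eoooe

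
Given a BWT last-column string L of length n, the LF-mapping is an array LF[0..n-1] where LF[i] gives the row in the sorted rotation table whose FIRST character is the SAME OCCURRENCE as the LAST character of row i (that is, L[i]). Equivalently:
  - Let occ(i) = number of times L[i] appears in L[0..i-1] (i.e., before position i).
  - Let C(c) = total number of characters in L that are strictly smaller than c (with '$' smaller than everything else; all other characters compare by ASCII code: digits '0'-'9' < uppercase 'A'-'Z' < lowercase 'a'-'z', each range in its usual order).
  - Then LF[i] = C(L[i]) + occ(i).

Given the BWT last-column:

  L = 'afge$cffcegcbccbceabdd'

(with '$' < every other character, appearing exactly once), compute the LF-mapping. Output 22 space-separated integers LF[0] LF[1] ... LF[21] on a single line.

Char counts: '$':1, 'a':2, 'b':3, 'c':6, 'd':2, 'e':3, 'f':3, 'g':2
C (first-col start): C('$')=0, C('a')=1, C('b')=3, C('c')=6, C('d')=12, C('e')=14, C('f')=17, C('g')=20
L[0]='a': occ=0, LF[0]=C('a')+0=1+0=1
L[1]='f': occ=0, LF[1]=C('f')+0=17+0=17
L[2]='g': occ=0, LF[2]=C('g')+0=20+0=20
L[3]='e': occ=0, LF[3]=C('e')+0=14+0=14
L[4]='$': occ=0, LF[4]=C('$')+0=0+0=0
L[5]='c': occ=0, LF[5]=C('c')+0=6+0=6
L[6]='f': occ=1, LF[6]=C('f')+1=17+1=18
L[7]='f': occ=2, LF[7]=C('f')+2=17+2=19
L[8]='c': occ=1, LF[8]=C('c')+1=6+1=7
L[9]='e': occ=1, LF[9]=C('e')+1=14+1=15
L[10]='g': occ=1, LF[10]=C('g')+1=20+1=21
L[11]='c': occ=2, LF[11]=C('c')+2=6+2=8
L[12]='b': occ=0, LF[12]=C('b')+0=3+0=3
L[13]='c': occ=3, LF[13]=C('c')+3=6+3=9
L[14]='c': occ=4, LF[14]=C('c')+4=6+4=10
L[15]='b': occ=1, LF[15]=C('b')+1=3+1=4
L[16]='c': occ=5, LF[16]=C('c')+5=6+5=11
L[17]='e': occ=2, LF[17]=C('e')+2=14+2=16
L[18]='a': occ=1, LF[18]=C('a')+1=1+1=2
L[19]='b': occ=2, LF[19]=C('b')+2=3+2=5
L[20]='d': occ=0, LF[20]=C('d')+0=12+0=12
L[21]='d': occ=1, LF[21]=C('d')+1=12+1=13

Answer: 1 17 20 14 0 6 18 19 7 15 21 8 3 9 10 4 11 16 2 5 12 13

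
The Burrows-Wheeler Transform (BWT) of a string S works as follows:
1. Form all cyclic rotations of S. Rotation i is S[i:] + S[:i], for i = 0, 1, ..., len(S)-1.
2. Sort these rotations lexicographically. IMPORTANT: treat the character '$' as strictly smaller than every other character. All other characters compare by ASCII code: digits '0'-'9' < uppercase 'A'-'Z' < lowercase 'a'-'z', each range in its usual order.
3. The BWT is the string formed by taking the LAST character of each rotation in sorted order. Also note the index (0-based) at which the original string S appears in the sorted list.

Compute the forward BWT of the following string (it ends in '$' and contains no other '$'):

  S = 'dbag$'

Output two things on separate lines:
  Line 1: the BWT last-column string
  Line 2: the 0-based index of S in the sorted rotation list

Answer: gbd$a
3

Derivation:
All 5 rotations (rotation i = S[i:]+S[:i]):
  rot[0] = dbag$
  rot[1] = bag$d
  rot[2] = ag$db
  rot[3] = g$dba
  rot[4] = $dbag
Sorted (with $ < everything):
  sorted[0] = $dbag  (last char: 'g')
  sorted[1] = ag$db  (last char: 'b')
  sorted[2] = bag$d  (last char: 'd')
  sorted[3] = dbag$  (last char: '$')
  sorted[4] = g$dba  (last char: 'a')
Last column: gbd$a
Original string S is at sorted index 3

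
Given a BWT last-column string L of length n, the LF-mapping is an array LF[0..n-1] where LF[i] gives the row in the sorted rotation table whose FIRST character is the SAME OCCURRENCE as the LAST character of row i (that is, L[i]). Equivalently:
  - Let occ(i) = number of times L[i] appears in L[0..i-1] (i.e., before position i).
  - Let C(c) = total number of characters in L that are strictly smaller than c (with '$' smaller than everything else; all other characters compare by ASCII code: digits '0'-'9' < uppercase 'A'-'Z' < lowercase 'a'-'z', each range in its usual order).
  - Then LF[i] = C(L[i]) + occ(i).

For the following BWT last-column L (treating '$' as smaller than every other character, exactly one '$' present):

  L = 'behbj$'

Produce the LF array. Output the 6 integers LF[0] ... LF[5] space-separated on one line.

Char counts: '$':1, 'b':2, 'e':1, 'h':1, 'j':1
C (first-col start): C('$')=0, C('b')=1, C('e')=3, C('h')=4, C('j')=5
L[0]='b': occ=0, LF[0]=C('b')+0=1+0=1
L[1]='e': occ=0, LF[1]=C('e')+0=3+0=3
L[2]='h': occ=0, LF[2]=C('h')+0=4+0=4
L[3]='b': occ=1, LF[3]=C('b')+1=1+1=2
L[4]='j': occ=0, LF[4]=C('j')+0=5+0=5
L[5]='$': occ=0, LF[5]=C('$')+0=0+0=0

Answer: 1 3 4 2 5 0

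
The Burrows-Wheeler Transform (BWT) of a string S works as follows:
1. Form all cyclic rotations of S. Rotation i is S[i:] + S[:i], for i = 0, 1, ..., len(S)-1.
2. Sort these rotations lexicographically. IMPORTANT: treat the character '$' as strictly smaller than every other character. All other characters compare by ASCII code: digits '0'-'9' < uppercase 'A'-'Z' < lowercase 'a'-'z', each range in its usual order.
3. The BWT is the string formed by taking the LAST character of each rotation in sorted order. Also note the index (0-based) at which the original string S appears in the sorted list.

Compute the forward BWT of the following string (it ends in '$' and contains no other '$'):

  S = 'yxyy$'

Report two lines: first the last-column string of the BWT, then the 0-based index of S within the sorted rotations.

Answer: yyy$x
3

Derivation:
All 5 rotations (rotation i = S[i:]+S[:i]):
  rot[0] = yxyy$
  rot[1] = xyy$y
  rot[2] = yy$yx
  rot[3] = y$yxy
  rot[4] = $yxyy
Sorted (with $ < everything):
  sorted[0] = $yxyy  (last char: 'y')
  sorted[1] = xyy$y  (last char: 'y')
  sorted[2] = y$yxy  (last char: 'y')
  sorted[3] = yxyy$  (last char: '$')
  sorted[4] = yy$yx  (last char: 'x')
Last column: yyy$x
Original string S is at sorted index 3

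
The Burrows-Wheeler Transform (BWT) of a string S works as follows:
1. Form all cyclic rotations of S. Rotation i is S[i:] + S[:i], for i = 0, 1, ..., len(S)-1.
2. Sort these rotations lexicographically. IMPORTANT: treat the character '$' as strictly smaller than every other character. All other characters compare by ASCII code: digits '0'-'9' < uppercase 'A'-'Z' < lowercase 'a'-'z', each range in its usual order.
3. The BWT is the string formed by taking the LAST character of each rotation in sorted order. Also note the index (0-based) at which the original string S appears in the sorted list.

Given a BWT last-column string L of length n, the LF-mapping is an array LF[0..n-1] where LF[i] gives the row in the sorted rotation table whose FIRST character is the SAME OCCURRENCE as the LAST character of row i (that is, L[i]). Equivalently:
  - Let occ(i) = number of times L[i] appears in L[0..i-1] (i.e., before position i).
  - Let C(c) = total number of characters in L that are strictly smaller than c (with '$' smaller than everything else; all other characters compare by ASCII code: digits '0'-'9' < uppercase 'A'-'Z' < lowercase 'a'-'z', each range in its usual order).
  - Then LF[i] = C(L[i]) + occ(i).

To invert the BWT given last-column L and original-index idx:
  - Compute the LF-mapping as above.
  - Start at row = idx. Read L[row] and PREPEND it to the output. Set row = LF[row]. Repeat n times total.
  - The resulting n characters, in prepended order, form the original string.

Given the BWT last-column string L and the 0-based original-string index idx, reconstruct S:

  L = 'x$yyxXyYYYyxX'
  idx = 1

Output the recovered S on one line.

LF mapping: 6 0 9 10 7 1 11 3 4 5 12 8 2
Walk LF starting at row 1, prepending L[row]:
  step 1: row=1, L[1]='$', prepend. Next row=LF[1]=0
  step 2: row=0, L[0]='x', prepend. Next row=LF[0]=6
  step 3: row=6, L[6]='y', prepend. Next row=LF[6]=11
  step 4: row=11, L[11]='x', prepend. Next row=LF[11]=8
  step 5: row=8, L[8]='Y', prepend. Next row=LF[8]=4
  step 6: row=4, L[4]='x', prepend. Next row=LF[4]=7
  step 7: row=7, L[7]='Y', prepend. Next row=LF[7]=3
  step 8: row=3, L[3]='y', prepend. Next row=LF[3]=10
  step 9: row=10, L[10]='y', prepend. Next row=LF[10]=12
  step 10: row=12, L[12]='X', prepend. Next row=LF[12]=2
  step 11: row=2, L[2]='y', prepend. Next row=LF[2]=9
  step 12: row=9, L[9]='Y', prepend. Next row=LF[9]=5
  step 13: row=5, L[5]='X', prepend. Next row=LF[5]=1
Reversed output: XYyXyyYxYxyx$

Answer: XYyXyyYxYxyx$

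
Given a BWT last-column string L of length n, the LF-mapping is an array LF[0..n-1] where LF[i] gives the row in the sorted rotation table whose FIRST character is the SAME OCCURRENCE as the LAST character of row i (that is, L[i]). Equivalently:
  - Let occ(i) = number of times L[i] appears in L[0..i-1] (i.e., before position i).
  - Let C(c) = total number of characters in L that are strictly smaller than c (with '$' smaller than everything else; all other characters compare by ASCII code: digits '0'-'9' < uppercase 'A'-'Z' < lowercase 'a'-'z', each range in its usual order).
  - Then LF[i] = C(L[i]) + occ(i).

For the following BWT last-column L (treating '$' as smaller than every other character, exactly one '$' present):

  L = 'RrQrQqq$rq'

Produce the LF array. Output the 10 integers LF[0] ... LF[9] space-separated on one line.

Char counts: '$':1, 'Q':2, 'R':1, 'q':3, 'r':3
C (first-col start): C('$')=0, C('Q')=1, C('R')=3, C('q')=4, C('r')=7
L[0]='R': occ=0, LF[0]=C('R')+0=3+0=3
L[1]='r': occ=0, LF[1]=C('r')+0=7+0=7
L[2]='Q': occ=0, LF[2]=C('Q')+0=1+0=1
L[3]='r': occ=1, LF[3]=C('r')+1=7+1=8
L[4]='Q': occ=1, LF[4]=C('Q')+1=1+1=2
L[5]='q': occ=0, LF[5]=C('q')+0=4+0=4
L[6]='q': occ=1, LF[6]=C('q')+1=4+1=5
L[7]='$': occ=0, LF[7]=C('$')+0=0+0=0
L[8]='r': occ=2, LF[8]=C('r')+2=7+2=9
L[9]='q': occ=2, LF[9]=C('q')+2=4+2=6

Answer: 3 7 1 8 2 4 5 0 9 6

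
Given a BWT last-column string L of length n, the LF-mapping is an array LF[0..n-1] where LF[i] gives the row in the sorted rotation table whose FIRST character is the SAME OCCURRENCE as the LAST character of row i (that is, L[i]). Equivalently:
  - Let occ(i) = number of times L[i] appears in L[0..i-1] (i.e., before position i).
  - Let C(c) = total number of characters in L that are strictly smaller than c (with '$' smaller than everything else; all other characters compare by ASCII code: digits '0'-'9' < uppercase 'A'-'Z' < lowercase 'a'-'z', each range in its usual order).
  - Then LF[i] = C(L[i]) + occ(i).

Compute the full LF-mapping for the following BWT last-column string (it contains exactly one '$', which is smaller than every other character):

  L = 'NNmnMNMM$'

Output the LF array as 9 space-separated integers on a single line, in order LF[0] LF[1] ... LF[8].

Char counts: '$':1, 'M':3, 'N':3, 'm':1, 'n':1
C (first-col start): C('$')=0, C('M')=1, C('N')=4, C('m')=7, C('n')=8
L[0]='N': occ=0, LF[0]=C('N')+0=4+0=4
L[1]='N': occ=1, LF[1]=C('N')+1=4+1=5
L[2]='m': occ=0, LF[2]=C('m')+0=7+0=7
L[3]='n': occ=0, LF[3]=C('n')+0=8+0=8
L[4]='M': occ=0, LF[4]=C('M')+0=1+0=1
L[5]='N': occ=2, LF[5]=C('N')+2=4+2=6
L[6]='M': occ=1, LF[6]=C('M')+1=1+1=2
L[7]='M': occ=2, LF[7]=C('M')+2=1+2=3
L[8]='$': occ=0, LF[8]=C('$')+0=0+0=0

Answer: 4 5 7 8 1 6 2 3 0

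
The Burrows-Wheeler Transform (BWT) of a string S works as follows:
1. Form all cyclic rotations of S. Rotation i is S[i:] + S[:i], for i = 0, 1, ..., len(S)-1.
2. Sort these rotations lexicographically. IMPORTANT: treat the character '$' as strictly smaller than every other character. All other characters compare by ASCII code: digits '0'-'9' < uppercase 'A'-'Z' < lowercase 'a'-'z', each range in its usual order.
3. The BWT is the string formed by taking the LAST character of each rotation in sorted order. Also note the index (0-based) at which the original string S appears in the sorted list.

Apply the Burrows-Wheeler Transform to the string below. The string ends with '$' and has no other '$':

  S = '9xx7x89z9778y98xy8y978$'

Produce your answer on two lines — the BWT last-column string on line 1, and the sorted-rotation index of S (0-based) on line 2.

All 23 rotations (rotation i = S[i:]+S[:i]):
  rot[0] = 9xx7x89z9778y98xy8y978$
  rot[1] = xx7x89z9778y98xy8y978$9
  rot[2] = x7x89z9778y98xy8y978$9x
  rot[3] = 7x89z9778y98xy8y978$9xx
  rot[4] = x89z9778y98xy8y978$9xx7
  rot[5] = 89z9778y98xy8y978$9xx7x
  rot[6] = 9z9778y98xy8y978$9xx7x8
  rot[7] = z9778y98xy8y978$9xx7x89
  rot[8] = 9778y98xy8y978$9xx7x89z
  rot[9] = 778y98xy8y978$9xx7x89z9
  rot[10] = 78y98xy8y978$9xx7x89z97
  rot[11] = 8y98xy8y978$9xx7x89z977
  rot[12] = y98xy8y978$9xx7x89z9778
  rot[13] = 98xy8y978$9xx7x89z9778y
  rot[14] = 8xy8y978$9xx7x89z9778y9
  rot[15] = xy8y978$9xx7x89z9778y98
  rot[16] = y8y978$9xx7x89z9778y98x
  rot[17] = 8y978$9xx7x89z9778y98xy
  rot[18] = y978$9xx7x89z9778y98xy8
  rot[19] = 978$9xx7x89z9778y98xy8y
  rot[20] = 78$9xx7x89z9778y98xy8y9
  rot[21] = 8$9xx7x89z9778y98xy8y97
  rot[22] = $9xx7x89z9778y98xy8y978
Sorted (with $ < everything):
  sorted[0] = $9xx7x89z9778y98xy8y978  (last char: '8')
  sorted[1] = 778y98xy8y978$9xx7x89z9  (last char: '9')
  sorted[2] = 78$9xx7x89z9778y98xy8y9  (last char: '9')
  sorted[3] = 78y98xy8y978$9xx7x89z97  (last char: '7')
  sorted[4] = 7x89z9778y98xy8y978$9xx  (last char: 'x')
  sorted[5] = 8$9xx7x89z9778y98xy8y97  (last char: '7')
  sorted[6] = 89z9778y98xy8y978$9xx7x  (last char: 'x')
  sorted[7] = 8xy8y978$9xx7x89z9778y9  (last char: '9')
  sorted[8] = 8y978$9xx7x89z9778y98xy  (last char: 'y')
  sorted[9] = 8y98xy8y978$9xx7x89z977  (last char: '7')
  sorted[10] = 9778y98xy8y978$9xx7x89z  (last char: 'z')
  sorted[11] = 978$9xx7x89z9778y98xy8y  (last char: 'y')
  sorted[12] = 98xy8y978$9xx7x89z9778y  (last char: 'y')
  sorted[13] = 9xx7x89z9778y98xy8y978$  (last char: '$')
  sorted[14] = 9z9778y98xy8y978$9xx7x8  (last char: '8')
  sorted[15] = x7x89z9778y98xy8y978$9x  (last char: 'x')
  sorted[16] = x89z9778y98xy8y978$9xx7  (last char: '7')
  sorted[17] = xx7x89z9778y98xy8y978$9  (last char: '9')
  sorted[18] = xy8y978$9xx7x89z9778y98  (last char: '8')
  sorted[19] = y8y978$9xx7x89z9778y98x  (last char: 'x')
  sorted[20] = y978$9xx7x89z9778y98xy8  (last char: '8')
  sorted[21] = y98xy8y978$9xx7x89z9778  (last char: '8')
  sorted[22] = z9778y98xy8y978$9xx7x89  (last char: '9')
Last column: 8997x7x9y7zyy$8x798x889
Original string S is at sorted index 13

Answer: 8997x7x9y7zyy$8x798x889
13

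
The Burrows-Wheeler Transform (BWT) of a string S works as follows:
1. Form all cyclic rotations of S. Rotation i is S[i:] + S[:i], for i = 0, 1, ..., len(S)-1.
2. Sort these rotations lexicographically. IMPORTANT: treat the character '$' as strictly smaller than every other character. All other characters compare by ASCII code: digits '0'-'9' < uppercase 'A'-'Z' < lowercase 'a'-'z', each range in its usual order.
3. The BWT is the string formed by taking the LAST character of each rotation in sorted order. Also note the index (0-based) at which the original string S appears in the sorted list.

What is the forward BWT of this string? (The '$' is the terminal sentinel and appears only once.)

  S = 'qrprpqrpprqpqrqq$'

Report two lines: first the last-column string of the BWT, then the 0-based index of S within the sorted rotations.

All 17 rotations (rotation i = S[i:]+S[:i]):
  rot[0] = qrprpqrpprqpqrqq$
  rot[1] = rprpqrpprqpqrqq$q
  rot[2] = prpqrpprqpqrqq$qr
  rot[3] = rpqrpprqpqrqq$qrp
  rot[4] = pqrpprqpqrqq$qrpr
  rot[5] = qrpprqpqrqq$qrprp
  rot[6] = rpprqpqrqq$qrprpq
  rot[7] = pprqpqrqq$qrprpqr
  rot[8] = prqpqrqq$qrprpqrp
  rot[9] = rqpqrqq$qrprpqrpp
  rot[10] = qpqrqq$qrprpqrppr
  rot[11] = pqrqq$qrprpqrpprq
  rot[12] = qrqq$qrprpqrpprqp
  rot[13] = rqq$qrprpqrpprqpq
  rot[14] = qq$qrprpqrpprqpqr
  rot[15] = q$qrprpqrpprqpqrq
  rot[16] = $qrprpqrpprqpqrqq
Sorted (with $ < everything):
  sorted[0] = $qrprpqrpprqpqrqq  (last char: 'q')
  sorted[1] = pprqpqrqq$qrprpqr  (last char: 'r')
  sorted[2] = pqrpprqpqrqq$qrpr  (last char: 'r')
  sorted[3] = pqrqq$qrprpqrpprq  (last char: 'q')
  sorted[4] = prpqrpprqpqrqq$qr  (last char: 'r')
  sorted[5] = prqpqrqq$qrprpqrp  (last char: 'p')
  sorted[6] = q$qrprpqrpprqpqrq  (last char: 'q')
  sorted[7] = qpqrqq$qrprpqrppr  (last char: 'r')
  sorted[8] = qq$qrprpqrpprqpqr  (last char: 'r')
  sorted[9] = qrpprqpqrqq$qrprp  (last char: 'p')
  sorted[10] = qrprpqrpprqpqrqq$  (last char: '$')
  sorted[11] = qrqq$qrprpqrpprqp  (last char: 'p')
  sorted[12] = rpprqpqrqq$qrprpq  (last char: 'q')
  sorted[13] = rpqrpprqpqrqq$qrp  (last char: 'p')
  sorted[14] = rprpqrpprqpqrqq$q  (last char: 'q')
  sorted[15] = rqpqrqq$qrprpqrpp  (last char: 'p')
  sorted[16] = rqq$qrprpqrpprqpq  (last char: 'q')
Last column: qrrqrpqrrp$pqpqpq
Original string S is at sorted index 10

Answer: qrrqrpqrrp$pqpqpq
10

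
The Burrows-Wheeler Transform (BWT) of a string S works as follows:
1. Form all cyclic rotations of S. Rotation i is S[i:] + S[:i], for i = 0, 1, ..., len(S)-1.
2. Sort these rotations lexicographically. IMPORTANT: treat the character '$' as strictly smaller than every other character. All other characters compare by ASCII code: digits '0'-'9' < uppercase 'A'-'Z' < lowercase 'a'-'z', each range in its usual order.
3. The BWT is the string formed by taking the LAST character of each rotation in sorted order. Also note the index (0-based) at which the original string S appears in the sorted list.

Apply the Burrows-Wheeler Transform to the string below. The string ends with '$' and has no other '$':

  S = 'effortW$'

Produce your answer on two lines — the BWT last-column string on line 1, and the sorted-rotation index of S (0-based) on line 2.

All 8 rotations (rotation i = S[i:]+S[:i]):
  rot[0] = effortW$
  rot[1] = ffortW$e
  rot[2] = fortW$ef
  rot[3] = ortW$eff
  rot[4] = rtW$effo
  rot[5] = tW$effor
  rot[6] = W$effort
  rot[7] = $effortW
Sorted (with $ < everything):
  sorted[0] = $effortW  (last char: 'W')
  sorted[1] = W$effort  (last char: 't')
  sorted[2] = effortW$  (last char: '$')
  sorted[3] = ffortW$e  (last char: 'e')
  sorted[4] = fortW$ef  (last char: 'f')
  sorted[5] = ortW$eff  (last char: 'f')
  sorted[6] = rtW$effo  (last char: 'o')
  sorted[7] = tW$effor  (last char: 'r')
Last column: Wt$effor
Original string S is at sorted index 2

Answer: Wt$effor
2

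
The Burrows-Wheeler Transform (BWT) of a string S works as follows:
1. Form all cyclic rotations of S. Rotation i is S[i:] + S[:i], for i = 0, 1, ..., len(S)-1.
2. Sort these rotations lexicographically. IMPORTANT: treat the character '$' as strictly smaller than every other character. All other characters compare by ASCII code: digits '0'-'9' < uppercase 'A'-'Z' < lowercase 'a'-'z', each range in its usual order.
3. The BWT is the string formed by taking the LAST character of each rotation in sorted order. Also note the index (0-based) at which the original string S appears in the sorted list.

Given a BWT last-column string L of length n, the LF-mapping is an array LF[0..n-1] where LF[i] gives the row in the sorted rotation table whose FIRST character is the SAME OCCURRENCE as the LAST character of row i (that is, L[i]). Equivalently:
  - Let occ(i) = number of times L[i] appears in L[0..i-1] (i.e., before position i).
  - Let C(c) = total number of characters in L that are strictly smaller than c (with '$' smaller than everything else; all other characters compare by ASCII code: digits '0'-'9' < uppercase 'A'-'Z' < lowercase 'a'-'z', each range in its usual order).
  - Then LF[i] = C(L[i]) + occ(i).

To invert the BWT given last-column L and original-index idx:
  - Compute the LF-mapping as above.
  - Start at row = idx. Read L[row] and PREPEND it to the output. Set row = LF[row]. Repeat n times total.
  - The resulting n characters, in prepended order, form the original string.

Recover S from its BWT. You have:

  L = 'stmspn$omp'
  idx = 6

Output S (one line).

Answer: ptmmsnpos$

Derivation:
LF mapping: 7 9 1 8 5 3 0 4 2 6
Walk LF starting at row 6, prepending L[row]:
  step 1: row=6, L[6]='$', prepend. Next row=LF[6]=0
  step 2: row=0, L[0]='s', prepend. Next row=LF[0]=7
  step 3: row=7, L[7]='o', prepend. Next row=LF[7]=4
  step 4: row=4, L[4]='p', prepend. Next row=LF[4]=5
  step 5: row=5, L[5]='n', prepend. Next row=LF[5]=3
  step 6: row=3, L[3]='s', prepend. Next row=LF[3]=8
  step 7: row=8, L[8]='m', prepend. Next row=LF[8]=2
  step 8: row=2, L[2]='m', prepend. Next row=LF[2]=1
  step 9: row=1, L[1]='t', prepend. Next row=LF[1]=9
  step 10: row=9, L[9]='p', prepend. Next row=LF[9]=6
Reversed output: ptmmsnpos$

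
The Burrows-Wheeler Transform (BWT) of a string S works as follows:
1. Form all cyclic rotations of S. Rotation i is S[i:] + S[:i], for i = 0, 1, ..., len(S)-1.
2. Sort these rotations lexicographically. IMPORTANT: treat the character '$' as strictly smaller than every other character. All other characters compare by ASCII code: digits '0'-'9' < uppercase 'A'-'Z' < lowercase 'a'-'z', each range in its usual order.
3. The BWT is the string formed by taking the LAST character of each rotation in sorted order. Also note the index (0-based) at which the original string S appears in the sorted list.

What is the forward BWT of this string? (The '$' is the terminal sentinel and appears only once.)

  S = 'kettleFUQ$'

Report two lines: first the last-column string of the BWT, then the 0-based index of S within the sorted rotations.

All 10 rotations (rotation i = S[i:]+S[:i]):
  rot[0] = kettleFUQ$
  rot[1] = ettleFUQ$k
  rot[2] = ttleFUQ$ke
  rot[3] = tleFUQ$ket
  rot[4] = leFUQ$kett
  rot[5] = eFUQ$kettl
  rot[6] = FUQ$kettle
  rot[7] = UQ$kettleF
  rot[8] = Q$kettleFU
  rot[9] = $kettleFUQ
Sorted (with $ < everything):
  sorted[0] = $kettleFUQ  (last char: 'Q')
  sorted[1] = FUQ$kettle  (last char: 'e')
  sorted[2] = Q$kettleFU  (last char: 'U')
  sorted[3] = UQ$kettleF  (last char: 'F')
  sorted[4] = eFUQ$kettl  (last char: 'l')
  sorted[5] = ettleFUQ$k  (last char: 'k')
  sorted[6] = kettleFUQ$  (last char: '$')
  sorted[7] = leFUQ$kett  (last char: 't')
  sorted[8] = tleFUQ$ket  (last char: 't')
  sorted[9] = ttleFUQ$ke  (last char: 'e')
Last column: QeUFlk$tte
Original string S is at sorted index 6

Answer: QeUFlk$tte
6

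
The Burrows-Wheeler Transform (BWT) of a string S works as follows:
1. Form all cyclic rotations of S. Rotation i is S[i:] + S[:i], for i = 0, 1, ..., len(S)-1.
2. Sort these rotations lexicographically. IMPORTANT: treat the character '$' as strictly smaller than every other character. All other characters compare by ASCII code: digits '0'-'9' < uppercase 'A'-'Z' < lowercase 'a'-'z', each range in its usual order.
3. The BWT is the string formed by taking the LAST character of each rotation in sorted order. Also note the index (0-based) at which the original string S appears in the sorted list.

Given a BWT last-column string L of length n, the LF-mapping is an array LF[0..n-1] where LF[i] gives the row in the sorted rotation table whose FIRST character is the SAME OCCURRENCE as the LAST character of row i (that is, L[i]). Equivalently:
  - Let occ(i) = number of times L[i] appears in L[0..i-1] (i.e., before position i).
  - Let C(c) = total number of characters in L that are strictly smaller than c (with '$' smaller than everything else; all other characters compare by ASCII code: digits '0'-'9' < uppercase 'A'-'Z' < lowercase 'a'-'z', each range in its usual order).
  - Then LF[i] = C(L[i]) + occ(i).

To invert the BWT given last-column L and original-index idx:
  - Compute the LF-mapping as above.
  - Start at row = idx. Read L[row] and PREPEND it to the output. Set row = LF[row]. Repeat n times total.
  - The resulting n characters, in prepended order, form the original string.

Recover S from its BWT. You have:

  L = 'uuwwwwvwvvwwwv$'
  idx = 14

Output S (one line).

Answer: wwwvwvwvvwwwuu$

Derivation:
LF mapping: 1 2 7 8 9 10 3 11 4 5 12 13 14 6 0
Walk LF starting at row 14, prepending L[row]:
  step 1: row=14, L[14]='$', prepend. Next row=LF[14]=0
  step 2: row=0, L[0]='u', prepend. Next row=LF[0]=1
  step 3: row=1, L[1]='u', prepend. Next row=LF[1]=2
  step 4: row=2, L[2]='w', prepend. Next row=LF[2]=7
  step 5: row=7, L[7]='w', prepend. Next row=LF[7]=11
  step 6: row=11, L[11]='w', prepend. Next row=LF[11]=13
  step 7: row=13, L[13]='v', prepend. Next row=LF[13]=6
  step 8: row=6, L[6]='v', prepend. Next row=LF[6]=3
  step 9: row=3, L[3]='w', prepend. Next row=LF[3]=8
  step 10: row=8, L[8]='v', prepend. Next row=LF[8]=4
  step 11: row=4, L[4]='w', prepend. Next row=LF[4]=9
  step 12: row=9, L[9]='v', prepend. Next row=LF[9]=5
  step 13: row=5, L[5]='w', prepend. Next row=LF[5]=10
  step 14: row=10, L[10]='w', prepend. Next row=LF[10]=12
  step 15: row=12, L[12]='w', prepend. Next row=LF[12]=14
Reversed output: wwwvwvwvvwwwuu$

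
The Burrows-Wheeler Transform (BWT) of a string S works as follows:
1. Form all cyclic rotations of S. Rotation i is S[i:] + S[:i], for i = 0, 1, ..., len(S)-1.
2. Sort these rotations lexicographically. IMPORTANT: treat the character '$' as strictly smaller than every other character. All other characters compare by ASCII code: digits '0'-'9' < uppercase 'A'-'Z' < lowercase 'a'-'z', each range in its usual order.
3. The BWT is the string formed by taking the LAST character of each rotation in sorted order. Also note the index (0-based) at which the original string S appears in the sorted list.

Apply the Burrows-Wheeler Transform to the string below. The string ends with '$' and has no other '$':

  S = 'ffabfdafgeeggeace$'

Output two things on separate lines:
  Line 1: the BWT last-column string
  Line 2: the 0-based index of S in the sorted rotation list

All 18 rotations (rotation i = S[i:]+S[:i]):
  rot[0] = ffabfdafgeeggeace$
  rot[1] = fabfdafgeeggeace$f
  rot[2] = abfdafgeeggeace$ff
  rot[3] = bfdafgeeggeace$ffa
  rot[4] = fdafgeeggeace$ffab
  rot[5] = dafgeeggeace$ffabf
  rot[6] = afgeeggeace$ffabfd
  rot[7] = fgeeggeace$ffabfda
  rot[8] = geeggeace$ffabfdaf
  rot[9] = eeggeace$ffabfdafg
  rot[10] = eggeace$ffabfdafge
  rot[11] = ggeace$ffabfdafgee
  rot[12] = geace$ffabfdafgeeg
  rot[13] = eace$ffabfdafgeegg
  rot[14] = ace$ffabfdafgeegge
  rot[15] = ce$ffabfdafgeeggea
  rot[16] = e$ffabfdafgeeggeac
  rot[17] = $ffabfdafgeeggeace
Sorted (with $ < everything):
  sorted[0] = $ffabfdafgeeggeace  (last char: 'e')
  sorted[1] = abfdafgeeggeace$ff  (last char: 'f')
  sorted[2] = ace$ffabfdafgeegge  (last char: 'e')
  sorted[3] = afgeeggeace$ffabfd  (last char: 'd')
  sorted[4] = bfdafgeeggeace$ffa  (last char: 'a')
  sorted[5] = ce$ffabfdafgeeggea  (last char: 'a')
  sorted[6] = dafgeeggeace$ffabf  (last char: 'f')
  sorted[7] = e$ffabfdafgeeggeac  (last char: 'c')
  sorted[8] = eace$ffabfdafgeegg  (last char: 'g')
  sorted[9] = eeggeace$ffabfdafg  (last char: 'g')
  sorted[10] = eggeace$ffabfdafge  (last char: 'e')
  sorted[11] = fabfdafgeeggeace$f  (last char: 'f')
  sorted[12] = fdafgeeggeace$ffab  (last char: 'b')
  sorted[13] = ffabfdafgeeggeace$  (last char: '$')
  sorted[14] = fgeeggeace$ffabfda  (last char: 'a')
  sorted[15] = geace$ffabfdafgeeg  (last char: 'g')
  sorted[16] = geeggeace$ffabfdaf  (last char: 'f')
  sorted[17] = ggeace$ffabfdafgee  (last char: 'e')
Last column: efedaafcggefb$agfe
Original string S is at sorted index 13

Answer: efedaafcggefb$agfe
13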